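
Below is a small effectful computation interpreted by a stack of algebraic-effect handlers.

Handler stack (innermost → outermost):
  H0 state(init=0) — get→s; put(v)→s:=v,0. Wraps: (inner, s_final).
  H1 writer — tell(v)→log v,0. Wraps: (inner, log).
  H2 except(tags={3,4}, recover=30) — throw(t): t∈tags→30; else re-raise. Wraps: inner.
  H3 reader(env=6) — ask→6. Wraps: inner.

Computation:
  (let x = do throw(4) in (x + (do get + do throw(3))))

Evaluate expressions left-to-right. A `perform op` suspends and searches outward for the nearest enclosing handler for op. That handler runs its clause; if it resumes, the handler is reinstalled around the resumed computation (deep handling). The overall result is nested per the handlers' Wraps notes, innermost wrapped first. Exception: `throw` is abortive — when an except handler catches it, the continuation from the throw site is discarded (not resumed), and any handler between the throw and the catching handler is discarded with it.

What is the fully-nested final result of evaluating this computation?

Answer: 30

Working:
throw(4) @ H2 caught ⇒ 30
H3 returns 30
= 30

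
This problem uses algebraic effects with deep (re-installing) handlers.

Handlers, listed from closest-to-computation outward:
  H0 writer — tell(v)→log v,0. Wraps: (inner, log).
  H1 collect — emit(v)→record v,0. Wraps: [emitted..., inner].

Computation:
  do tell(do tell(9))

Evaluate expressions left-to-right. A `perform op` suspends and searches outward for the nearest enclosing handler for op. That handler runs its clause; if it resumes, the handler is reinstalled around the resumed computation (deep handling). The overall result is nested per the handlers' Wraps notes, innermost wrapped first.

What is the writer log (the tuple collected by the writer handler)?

Step-by-step:
tell(9) @ H0 ⇒ log+=9
tell(0) @ H0 ⇒ log+=0
H0 returns (0, (9, 0))
H1 returns [(0, (9, 0))]
= [(0, (9, 0))]

Answer: (9, 0)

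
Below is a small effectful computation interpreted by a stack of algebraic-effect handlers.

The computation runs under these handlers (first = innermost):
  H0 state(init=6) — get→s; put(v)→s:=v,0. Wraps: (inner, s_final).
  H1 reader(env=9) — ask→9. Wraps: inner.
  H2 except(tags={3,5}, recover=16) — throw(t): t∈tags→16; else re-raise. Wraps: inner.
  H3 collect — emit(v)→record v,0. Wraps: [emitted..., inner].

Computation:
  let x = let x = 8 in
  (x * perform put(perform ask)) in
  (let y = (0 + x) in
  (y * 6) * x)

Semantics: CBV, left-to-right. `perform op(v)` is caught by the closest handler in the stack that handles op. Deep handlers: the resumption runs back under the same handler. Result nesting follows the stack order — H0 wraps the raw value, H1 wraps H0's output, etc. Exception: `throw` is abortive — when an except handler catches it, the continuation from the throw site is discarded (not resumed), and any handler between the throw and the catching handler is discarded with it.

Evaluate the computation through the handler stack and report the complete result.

Answer: [(0, 9)]

Step-by-step:
ask @ H1 ⇒ 9
put(9) @ H0 ⇒ s:=9
H0 returns (0, 9)
H1 returns (0, 9)
H2 returns (0, 9)
H3 returns [(0, 9)]
= [(0, 9)]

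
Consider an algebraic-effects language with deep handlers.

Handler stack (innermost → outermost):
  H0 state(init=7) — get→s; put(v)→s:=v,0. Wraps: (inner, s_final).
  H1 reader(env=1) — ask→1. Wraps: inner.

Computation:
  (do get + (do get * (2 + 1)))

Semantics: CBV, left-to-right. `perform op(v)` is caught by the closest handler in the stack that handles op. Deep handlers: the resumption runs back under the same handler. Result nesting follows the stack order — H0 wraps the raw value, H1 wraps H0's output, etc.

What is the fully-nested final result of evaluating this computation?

Answer: (28, 7)

Step-by-step:
get @ H0 ⇒ 7
get @ H0 ⇒ 7
H0 returns (28, 7)
H1 returns (28, 7)
= (28, 7)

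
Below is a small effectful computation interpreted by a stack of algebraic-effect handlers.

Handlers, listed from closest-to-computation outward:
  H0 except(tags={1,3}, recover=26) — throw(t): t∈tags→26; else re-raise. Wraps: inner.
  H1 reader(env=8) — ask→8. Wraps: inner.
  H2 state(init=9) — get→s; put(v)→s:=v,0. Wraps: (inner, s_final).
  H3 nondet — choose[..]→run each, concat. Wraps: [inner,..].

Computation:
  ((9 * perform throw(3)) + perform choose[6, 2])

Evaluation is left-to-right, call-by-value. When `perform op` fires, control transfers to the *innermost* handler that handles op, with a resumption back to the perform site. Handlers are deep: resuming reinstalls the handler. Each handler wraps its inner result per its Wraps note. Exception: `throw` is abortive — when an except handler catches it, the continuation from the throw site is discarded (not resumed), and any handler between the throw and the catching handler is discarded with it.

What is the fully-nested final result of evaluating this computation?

Answer: [(26, 9)]

Evaluation trace:
throw(3) @ H0 caught ⇒ 26
H1 returns 26
H2 returns (26, 9)
H3 returns [(26, 9)]
= [(26, 9)]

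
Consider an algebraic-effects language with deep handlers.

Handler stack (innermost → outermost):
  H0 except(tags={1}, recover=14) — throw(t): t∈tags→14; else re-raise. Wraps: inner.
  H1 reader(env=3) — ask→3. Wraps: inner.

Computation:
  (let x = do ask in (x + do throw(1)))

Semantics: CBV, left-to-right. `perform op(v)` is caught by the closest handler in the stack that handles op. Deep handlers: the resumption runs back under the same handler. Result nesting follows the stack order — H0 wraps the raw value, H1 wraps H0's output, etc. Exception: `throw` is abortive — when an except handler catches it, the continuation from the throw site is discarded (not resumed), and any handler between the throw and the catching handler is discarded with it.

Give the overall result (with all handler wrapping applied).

Answer: 14

Working:
ask @ H1 ⇒ 3
throw(1) @ H0 caught ⇒ 14
H1 returns 14
= 14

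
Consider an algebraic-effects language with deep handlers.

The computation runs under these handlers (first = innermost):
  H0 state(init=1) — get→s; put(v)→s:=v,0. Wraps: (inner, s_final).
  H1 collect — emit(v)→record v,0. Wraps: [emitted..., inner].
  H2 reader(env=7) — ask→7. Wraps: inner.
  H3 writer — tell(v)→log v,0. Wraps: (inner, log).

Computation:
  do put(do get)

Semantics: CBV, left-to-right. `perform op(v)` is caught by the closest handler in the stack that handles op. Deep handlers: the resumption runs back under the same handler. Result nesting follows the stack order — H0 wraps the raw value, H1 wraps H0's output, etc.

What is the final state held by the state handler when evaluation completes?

Answer: 1

Step-by-step:
get @ H0 ⇒ 1
put(1) @ H0 ⇒ s:=1
H0 returns (0, 1)
H1 returns [(0, 1)]
H2 returns [(0, 1)]
H3 returns ([(0, 1)], ())
= ([(0, 1)], ())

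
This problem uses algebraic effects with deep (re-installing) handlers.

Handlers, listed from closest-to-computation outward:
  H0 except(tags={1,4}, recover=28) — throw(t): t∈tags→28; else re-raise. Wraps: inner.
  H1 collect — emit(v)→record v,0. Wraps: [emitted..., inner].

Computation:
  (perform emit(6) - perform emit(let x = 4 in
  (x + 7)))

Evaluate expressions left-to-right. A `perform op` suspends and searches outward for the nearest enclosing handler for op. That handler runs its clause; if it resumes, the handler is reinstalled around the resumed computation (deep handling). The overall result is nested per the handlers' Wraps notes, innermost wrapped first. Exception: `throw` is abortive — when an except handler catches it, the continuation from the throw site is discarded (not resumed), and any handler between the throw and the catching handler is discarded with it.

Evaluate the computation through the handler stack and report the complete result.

Answer: [6, 11, 0]

Evaluation trace:
emit(6) @ H1 ⇒ out+=6
emit(11) @ H1 ⇒ out+=11
H0 returns 0
H1 returns [6, 11, 0]
= [6, 11, 0]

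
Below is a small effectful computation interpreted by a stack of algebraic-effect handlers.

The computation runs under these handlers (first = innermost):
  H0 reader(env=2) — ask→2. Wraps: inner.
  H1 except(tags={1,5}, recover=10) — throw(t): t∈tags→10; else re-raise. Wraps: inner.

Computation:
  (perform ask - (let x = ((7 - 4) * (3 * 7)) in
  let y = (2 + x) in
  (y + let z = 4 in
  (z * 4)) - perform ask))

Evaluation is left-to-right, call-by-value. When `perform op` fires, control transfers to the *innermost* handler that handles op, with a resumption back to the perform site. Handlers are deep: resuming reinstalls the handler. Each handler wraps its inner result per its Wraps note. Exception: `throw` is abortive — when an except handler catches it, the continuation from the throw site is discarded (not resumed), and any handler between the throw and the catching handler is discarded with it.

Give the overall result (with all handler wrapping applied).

Answer: -77

Evaluation trace:
ask @ H0 ⇒ 2
ask @ H0 ⇒ 2
H0 returns -77
H1 returns -77
= -77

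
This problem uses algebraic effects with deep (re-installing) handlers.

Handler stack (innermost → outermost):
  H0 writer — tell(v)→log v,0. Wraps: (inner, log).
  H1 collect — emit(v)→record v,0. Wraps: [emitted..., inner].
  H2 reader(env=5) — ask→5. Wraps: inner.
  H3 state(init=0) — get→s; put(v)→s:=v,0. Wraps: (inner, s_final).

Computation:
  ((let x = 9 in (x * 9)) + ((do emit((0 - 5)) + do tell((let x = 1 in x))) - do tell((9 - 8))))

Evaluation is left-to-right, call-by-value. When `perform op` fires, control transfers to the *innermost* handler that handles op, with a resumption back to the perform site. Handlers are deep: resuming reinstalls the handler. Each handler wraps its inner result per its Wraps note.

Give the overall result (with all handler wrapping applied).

Answer: ([-5, (81, (1, 1))], 0)

Step-by-step:
emit(-5) @ H1 ⇒ out+=-5
tell(1) @ H0 ⇒ log+=1
tell(1) @ H0 ⇒ log+=1
H0 returns (81, (1, 1))
H1 returns [-5, (81, (1, 1))]
H2 returns [-5, (81, (1, 1))]
H3 returns ([-5, (81, (1, 1))], 0)
= ([-5, (81, (1, 1))], 0)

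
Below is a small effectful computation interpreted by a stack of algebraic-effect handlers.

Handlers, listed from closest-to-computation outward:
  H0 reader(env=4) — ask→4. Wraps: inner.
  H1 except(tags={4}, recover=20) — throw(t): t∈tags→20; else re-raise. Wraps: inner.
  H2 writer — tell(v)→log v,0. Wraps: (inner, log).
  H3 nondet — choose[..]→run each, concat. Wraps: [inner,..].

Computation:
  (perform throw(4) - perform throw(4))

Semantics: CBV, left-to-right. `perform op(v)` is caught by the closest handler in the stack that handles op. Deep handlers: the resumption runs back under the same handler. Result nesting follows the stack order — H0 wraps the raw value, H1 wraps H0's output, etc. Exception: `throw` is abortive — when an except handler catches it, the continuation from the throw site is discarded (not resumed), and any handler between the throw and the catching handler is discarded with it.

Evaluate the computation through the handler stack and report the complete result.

Step-by-step:
throw(4) @ H1 caught ⇒ 20
H2 returns (20, ())
H3 returns [(20, ())]
= [(20, ())]

Answer: [(20, ())]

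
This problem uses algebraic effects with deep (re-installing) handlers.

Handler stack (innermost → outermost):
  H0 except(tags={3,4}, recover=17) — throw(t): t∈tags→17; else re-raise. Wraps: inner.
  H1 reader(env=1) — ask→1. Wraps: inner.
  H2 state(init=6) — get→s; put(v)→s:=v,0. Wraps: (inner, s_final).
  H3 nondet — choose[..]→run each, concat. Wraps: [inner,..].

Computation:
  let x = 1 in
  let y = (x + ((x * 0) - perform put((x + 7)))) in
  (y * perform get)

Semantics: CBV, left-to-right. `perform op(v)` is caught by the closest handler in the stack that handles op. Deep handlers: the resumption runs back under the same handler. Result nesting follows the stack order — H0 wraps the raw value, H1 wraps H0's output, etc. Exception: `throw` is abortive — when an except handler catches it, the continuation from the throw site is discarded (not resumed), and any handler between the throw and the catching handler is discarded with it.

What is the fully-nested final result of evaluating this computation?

Step-by-step:
put(8) @ H2 ⇒ s:=8
get @ H2 ⇒ 8
H0 returns 8
H1 returns 8
H2 returns (8, 8)
H3 returns [(8, 8)]
= [(8, 8)]

Answer: [(8, 8)]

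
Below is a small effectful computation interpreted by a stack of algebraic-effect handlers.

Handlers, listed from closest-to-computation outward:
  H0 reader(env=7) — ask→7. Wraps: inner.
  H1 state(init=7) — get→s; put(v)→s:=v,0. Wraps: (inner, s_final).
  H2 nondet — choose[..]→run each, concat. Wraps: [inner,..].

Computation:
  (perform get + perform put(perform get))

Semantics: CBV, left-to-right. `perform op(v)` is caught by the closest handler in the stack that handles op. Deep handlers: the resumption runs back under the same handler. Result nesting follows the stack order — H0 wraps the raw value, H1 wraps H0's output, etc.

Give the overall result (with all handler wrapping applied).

Answer: [(7, 7)]

Evaluation trace:
get @ H1 ⇒ 7
get @ H1 ⇒ 7
put(7) @ H1 ⇒ s:=7
H0 returns 7
H1 returns (7, 7)
H2 returns [(7, 7)]
= [(7, 7)]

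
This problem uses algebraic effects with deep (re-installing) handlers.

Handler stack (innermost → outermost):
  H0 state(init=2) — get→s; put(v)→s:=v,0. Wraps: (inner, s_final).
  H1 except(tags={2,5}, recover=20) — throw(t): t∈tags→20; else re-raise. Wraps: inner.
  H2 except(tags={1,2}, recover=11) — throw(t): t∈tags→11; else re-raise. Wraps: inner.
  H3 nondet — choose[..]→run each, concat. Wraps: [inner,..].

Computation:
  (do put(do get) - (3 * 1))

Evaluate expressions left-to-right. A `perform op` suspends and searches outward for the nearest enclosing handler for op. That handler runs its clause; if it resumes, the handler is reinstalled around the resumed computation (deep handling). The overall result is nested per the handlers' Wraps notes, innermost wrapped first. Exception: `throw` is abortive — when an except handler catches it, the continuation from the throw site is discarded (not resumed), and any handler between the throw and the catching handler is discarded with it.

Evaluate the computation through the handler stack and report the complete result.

Working:
get @ H0 ⇒ 2
put(2) @ H0 ⇒ s:=2
H0 returns (-3, 2)
H1 returns (-3, 2)
H2 returns (-3, 2)
H3 returns [(-3, 2)]
= [(-3, 2)]

Answer: [(-3, 2)]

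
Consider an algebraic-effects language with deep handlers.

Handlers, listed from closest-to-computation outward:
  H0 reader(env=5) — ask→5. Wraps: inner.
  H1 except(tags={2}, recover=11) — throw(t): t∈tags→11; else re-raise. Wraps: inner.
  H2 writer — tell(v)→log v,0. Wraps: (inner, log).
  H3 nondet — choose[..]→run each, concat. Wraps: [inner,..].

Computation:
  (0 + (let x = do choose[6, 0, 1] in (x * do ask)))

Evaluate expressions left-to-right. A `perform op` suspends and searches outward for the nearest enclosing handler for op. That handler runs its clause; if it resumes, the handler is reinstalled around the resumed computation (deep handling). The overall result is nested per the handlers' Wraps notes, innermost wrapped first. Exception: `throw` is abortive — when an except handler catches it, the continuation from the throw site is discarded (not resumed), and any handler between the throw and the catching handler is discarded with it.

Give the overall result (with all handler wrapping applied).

Answer: [(30, ()), (0, ()), (5, ())]

Step-by-step:
choose[6, 0, 1] @ H3
  branch[0] choose=6:
    ask @ H0 ⇒ 5
    H0 returns 30
    H1 returns 30
    H2 returns (30, ())
    H3 returns [(30, ())]
  branch[1] choose=0:
    ask @ H0 ⇒ 5
    H0 returns 0
    H1 returns 0
    H2 returns (0, ())
    H3 returns [(0, ())]
  branch[2] choose=1:
    ask @ H0 ⇒ 5
    H0 returns 5
    H1 returns 5
    H2 returns (5, ())
    H3 returns [(5, ())]
= [(30, ()), (0, ()), (5, ())]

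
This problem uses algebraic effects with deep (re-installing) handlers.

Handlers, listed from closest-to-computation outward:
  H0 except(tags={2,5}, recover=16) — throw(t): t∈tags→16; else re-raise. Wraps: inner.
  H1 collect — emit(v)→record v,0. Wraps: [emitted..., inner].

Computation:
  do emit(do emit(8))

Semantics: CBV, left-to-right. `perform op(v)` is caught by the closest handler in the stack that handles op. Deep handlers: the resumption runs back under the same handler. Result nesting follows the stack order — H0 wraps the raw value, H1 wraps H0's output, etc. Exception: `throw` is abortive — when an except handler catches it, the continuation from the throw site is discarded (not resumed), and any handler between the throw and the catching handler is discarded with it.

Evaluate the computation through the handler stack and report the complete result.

Answer: [8, 0, 0]

Evaluation trace:
emit(8) @ H1 ⇒ out+=8
emit(0) @ H1 ⇒ out+=0
H0 returns 0
H1 returns [8, 0, 0]
= [8, 0, 0]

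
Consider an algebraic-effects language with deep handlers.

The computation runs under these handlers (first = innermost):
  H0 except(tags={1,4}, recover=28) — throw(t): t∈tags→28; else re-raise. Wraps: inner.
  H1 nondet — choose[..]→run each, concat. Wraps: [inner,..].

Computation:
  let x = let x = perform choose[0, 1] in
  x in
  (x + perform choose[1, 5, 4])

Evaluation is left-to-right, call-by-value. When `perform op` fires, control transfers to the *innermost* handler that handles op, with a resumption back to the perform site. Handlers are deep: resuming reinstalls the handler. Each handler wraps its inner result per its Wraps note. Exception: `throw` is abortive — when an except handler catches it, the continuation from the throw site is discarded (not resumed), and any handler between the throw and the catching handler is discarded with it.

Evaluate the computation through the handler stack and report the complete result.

Answer: [1, 5, 4, 2, 6, 5]

Working:
choose[0, 1] @ H1
  branch[0] choose=0:
    choose[1, 5, 4] @ H1
      branch[0] choose=1:
        H0 returns 1
        H1 returns [1]
      branch[1] choose=5:
        H0 returns 5
        H1 returns [5]
      branch[2] choose=4:
        H0 returns 4
        H1 returns [4]
  branch[1] choose=1:
    choose[1, 5, 4] @ H1
      branch[0] choose=1:
        H0 returns 2
        H1 returns [2]
      branch[1] choose=5:
        H0 returns 6
        H1 returns [6]
      branch[2] choose=4:
        H0 returns 5
        H1 returns [5]
= [1, 5, 4, 2, 6, 5]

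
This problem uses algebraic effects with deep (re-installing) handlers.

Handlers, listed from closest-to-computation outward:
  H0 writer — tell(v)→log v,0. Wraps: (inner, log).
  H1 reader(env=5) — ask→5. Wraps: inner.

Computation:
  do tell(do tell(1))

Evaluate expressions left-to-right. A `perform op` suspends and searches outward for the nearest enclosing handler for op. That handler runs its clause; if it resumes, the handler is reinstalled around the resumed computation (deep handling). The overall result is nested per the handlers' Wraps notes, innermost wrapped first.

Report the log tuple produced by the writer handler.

Answer: (1, 0)

Step-by-step:
tell(1) @ H0 ⇒ log+=1
tell(0) @ H0 ⇒ log+=0
H0 returns (0, (1, 0))
H1 returns (0, (1, 0))
= (0, (1, 0))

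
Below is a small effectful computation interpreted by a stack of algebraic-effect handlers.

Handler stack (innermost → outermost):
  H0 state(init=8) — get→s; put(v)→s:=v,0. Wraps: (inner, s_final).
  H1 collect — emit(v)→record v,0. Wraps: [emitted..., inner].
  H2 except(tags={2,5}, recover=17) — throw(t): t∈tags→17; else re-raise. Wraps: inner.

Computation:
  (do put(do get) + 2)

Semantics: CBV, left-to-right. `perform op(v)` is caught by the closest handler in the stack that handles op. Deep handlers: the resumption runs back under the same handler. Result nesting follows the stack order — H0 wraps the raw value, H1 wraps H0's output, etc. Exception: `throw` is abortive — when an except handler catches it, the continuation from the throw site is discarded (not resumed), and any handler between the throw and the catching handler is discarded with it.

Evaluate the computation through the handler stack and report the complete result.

Working:
get @ H0 ⇒ 8
put(8) @ H0 ⇒ s:=8
H0 returns (2, 8)
H1 returns [(2, 8)]
H2 returns [(2, 8)]
= [(2, 8)]

Answer: [(2, 8)]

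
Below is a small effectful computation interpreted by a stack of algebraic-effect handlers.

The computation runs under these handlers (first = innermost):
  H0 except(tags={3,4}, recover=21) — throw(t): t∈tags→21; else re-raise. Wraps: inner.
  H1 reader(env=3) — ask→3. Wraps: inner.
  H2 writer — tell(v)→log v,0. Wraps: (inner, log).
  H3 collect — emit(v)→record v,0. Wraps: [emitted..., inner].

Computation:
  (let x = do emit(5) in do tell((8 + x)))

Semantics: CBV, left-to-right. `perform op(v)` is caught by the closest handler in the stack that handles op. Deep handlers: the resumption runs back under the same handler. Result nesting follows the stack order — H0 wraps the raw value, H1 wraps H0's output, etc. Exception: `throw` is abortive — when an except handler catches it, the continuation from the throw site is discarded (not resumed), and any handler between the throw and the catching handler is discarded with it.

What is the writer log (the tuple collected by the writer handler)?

Evaluation trace:
emit(5) @ H3 ⇒ out+=5
tell(8) @ H2 ⇒ log+=8
H0 returns 0
H1 returns 0
H2 returns (0, (8))
H3 returns [5, (0, (8))]
= [5, (0, (8))]

Answer: (8)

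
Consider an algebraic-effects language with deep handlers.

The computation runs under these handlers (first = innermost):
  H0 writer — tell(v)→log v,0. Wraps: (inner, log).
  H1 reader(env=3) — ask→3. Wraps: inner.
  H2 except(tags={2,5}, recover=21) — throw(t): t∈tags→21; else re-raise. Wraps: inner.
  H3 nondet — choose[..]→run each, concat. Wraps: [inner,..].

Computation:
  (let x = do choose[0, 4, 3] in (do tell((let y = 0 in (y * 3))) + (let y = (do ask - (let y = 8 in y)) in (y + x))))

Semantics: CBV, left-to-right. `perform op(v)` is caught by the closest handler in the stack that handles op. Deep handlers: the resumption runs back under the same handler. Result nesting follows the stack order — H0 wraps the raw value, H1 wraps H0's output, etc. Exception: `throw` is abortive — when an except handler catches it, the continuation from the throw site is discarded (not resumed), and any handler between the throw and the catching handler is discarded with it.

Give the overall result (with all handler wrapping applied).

Step-by-step:
choose[0, 4, 3] @ H3
  branch[0] choose=0:
    tell(0) @ H0 ⇒ log+=0
    ask @ H1 ⇒ 3
    H0 returns (-5, (0))
    H1 returns (-5, (0))
    H2 returns (-5, (0))
    H3 returns [(-5, (0))]
  branch[1] choose=4:
    tell(0) @ H0 ⇒ log+=0
    ask @ H1 ⇒ 3
    H0 returns (-1, (0))
    H1 returns (-1, (0))
    H2 returns (-1, (0))
    H3 returns [(-1, (0))]
  branch[2] choose=3:
    tell(0) @ H0 ⇒ log+=0
    ask @ H1 ⇒ 3
    H0 returns (-2, (0))
    H1 returns (-2, (0))
    H2 returns (-2, (0))
    H3 returns [(-2, (0))]
= [(-5, (0)), (-1, (0)), (-2, (0))]

Answer: [(-5, (0)), (-1, (0)), (-2, (0))]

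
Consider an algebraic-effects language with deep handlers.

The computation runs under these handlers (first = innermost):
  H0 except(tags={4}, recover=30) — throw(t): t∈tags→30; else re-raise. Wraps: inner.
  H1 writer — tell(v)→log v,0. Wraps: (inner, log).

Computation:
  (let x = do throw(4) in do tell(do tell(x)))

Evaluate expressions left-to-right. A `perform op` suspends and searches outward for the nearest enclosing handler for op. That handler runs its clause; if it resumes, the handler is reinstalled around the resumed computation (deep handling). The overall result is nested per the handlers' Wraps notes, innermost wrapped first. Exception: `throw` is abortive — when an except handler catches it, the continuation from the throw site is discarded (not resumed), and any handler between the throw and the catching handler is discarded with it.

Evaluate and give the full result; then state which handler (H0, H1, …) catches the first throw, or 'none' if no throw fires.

Working:
throw(4) @ H0 caught ⇒ 30
H1 returns (30, ())
= (30, ())

Answer: (30, ()) ; first throw caught by: H0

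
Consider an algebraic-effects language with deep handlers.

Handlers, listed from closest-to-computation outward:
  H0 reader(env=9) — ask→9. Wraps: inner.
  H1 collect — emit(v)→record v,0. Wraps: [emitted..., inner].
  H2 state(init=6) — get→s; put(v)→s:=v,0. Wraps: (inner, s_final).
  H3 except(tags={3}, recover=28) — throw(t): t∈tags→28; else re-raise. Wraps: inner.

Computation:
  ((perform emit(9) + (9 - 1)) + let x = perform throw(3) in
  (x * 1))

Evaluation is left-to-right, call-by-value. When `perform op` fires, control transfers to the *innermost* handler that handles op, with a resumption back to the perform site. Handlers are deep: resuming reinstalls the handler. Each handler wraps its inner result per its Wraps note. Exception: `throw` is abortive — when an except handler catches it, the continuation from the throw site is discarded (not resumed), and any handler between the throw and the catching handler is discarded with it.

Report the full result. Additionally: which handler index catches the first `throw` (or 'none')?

Working:
emit(9) @ H1 ⇒ out+=9
throw(3) @ H3 caught ⇒ 28
= 28

Answer: 28 ; first throw caught by: H3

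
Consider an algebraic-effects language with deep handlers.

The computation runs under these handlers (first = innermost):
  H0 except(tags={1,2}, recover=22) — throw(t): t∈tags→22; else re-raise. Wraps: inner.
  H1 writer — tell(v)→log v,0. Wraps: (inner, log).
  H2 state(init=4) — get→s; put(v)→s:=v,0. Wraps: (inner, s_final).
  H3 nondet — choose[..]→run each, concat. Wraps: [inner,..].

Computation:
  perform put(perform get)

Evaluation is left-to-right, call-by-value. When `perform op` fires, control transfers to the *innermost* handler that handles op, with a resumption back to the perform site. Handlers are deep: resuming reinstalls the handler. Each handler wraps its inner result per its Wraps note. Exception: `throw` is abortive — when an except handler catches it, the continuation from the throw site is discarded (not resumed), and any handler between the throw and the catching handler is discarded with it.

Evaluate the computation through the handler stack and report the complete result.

Answer: [((0, ()), 4)]

Working:
get @ H2 ⇒ 4
put(4) @ H2 ⇒ s:=4
H0 returns 0
H1 returns (0, ())
H2 returns ((0, ()), 4)
H3 returns [((0, ()), 4)]
= [((0, ()), 4)]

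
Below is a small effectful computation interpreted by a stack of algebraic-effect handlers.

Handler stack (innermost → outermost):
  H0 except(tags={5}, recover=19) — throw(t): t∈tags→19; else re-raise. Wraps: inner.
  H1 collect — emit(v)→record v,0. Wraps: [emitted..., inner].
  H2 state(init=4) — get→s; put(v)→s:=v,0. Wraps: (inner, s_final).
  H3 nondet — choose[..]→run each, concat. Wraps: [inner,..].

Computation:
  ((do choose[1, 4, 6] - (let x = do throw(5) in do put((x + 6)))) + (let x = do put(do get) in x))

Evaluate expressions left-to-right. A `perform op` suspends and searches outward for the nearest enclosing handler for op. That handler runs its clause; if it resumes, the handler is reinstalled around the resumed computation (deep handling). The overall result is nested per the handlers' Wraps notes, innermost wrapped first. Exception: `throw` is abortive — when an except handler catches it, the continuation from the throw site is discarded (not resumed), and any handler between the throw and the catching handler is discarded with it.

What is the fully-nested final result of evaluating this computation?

Evaluation trace:
choose[1, 4, 6] @ H3
  branch[0] choose=1:
    throw(5) @ H0 caught ⇒ 19
    H1 returns [19]
    H2 returns ([19], 4)
    H3 returns [([19], 4)]
  branch[1] choose=4:
    throw(5) @ H0 caught ⇒ 19
    H1 returns [19]
    H2 returns ([19], 4)
    H3 returns [([19], 4)]
  branch[2] choose=6:
    throw(5) @ H0 caught ⇒ 19
    H1 returns [19]
    H2 returns ([19], 4)
    H3 returns [([19], 4)]
= [([19], 4), ([19], 4), ([19], 4)]

Answer: [([19], 4), ([19], 4), ([19], 4)]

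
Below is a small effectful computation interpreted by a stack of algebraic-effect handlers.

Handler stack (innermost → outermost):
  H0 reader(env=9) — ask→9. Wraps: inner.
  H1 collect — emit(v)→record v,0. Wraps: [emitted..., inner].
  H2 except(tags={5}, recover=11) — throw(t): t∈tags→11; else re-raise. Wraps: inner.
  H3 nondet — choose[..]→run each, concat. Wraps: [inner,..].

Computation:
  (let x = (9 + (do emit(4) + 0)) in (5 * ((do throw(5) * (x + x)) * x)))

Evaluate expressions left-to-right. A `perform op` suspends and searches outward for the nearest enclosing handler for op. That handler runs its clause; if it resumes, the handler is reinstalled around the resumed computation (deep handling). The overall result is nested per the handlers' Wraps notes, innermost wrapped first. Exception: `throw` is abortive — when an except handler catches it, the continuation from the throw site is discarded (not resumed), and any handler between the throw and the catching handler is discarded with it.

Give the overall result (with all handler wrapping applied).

Step-by-step:
emit(4) @ H1 ⇒ out+=4
throw(5) @ H2 caught ⇒ 11
H3 returns [11]
= [11]

Answer: [11]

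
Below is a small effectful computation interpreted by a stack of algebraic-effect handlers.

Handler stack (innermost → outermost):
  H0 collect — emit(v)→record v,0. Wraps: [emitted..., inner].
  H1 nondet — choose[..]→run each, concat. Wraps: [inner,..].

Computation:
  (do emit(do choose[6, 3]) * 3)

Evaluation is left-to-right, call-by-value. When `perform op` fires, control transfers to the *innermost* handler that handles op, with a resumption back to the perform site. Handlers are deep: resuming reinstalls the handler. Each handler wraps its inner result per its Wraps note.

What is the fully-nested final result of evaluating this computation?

Working:
choose[6, 3] @ H1
  branch[0] choose=6:
    emit(6) @ H0 ⇒ out+=6
    H0 returns [6, 0]
    H1 returns [[6, 0]]
  branch[1] choose=3:
    emit(3) @ H0 ⇒ out+=3
    H0 returns [3, 0]
    H1 returns [[3, 0]]
= [[6, 0], [3, 0]]

Answer: [[6, 0], [3, 0]]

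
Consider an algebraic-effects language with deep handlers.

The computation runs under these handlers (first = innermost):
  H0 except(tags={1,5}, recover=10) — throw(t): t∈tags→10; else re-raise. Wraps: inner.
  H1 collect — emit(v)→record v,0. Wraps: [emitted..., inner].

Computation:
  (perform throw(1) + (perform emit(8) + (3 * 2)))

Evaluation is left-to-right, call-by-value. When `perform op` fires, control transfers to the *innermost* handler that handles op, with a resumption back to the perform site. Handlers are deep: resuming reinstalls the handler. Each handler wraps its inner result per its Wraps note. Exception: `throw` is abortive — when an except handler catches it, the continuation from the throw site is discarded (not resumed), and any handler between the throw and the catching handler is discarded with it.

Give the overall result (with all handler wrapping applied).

Evaluation trace:
throw(1) @ H0 caught ⇒ 10
H1 returns [10]
= [10]

Answer: [10]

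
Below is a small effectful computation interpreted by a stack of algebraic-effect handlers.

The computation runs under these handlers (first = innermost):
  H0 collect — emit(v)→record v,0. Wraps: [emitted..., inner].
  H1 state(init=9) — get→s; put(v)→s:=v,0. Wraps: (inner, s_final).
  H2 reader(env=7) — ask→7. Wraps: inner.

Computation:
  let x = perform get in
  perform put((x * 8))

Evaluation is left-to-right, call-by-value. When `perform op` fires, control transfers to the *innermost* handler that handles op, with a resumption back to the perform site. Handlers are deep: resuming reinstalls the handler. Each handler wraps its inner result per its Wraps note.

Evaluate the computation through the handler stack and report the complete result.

Answer: ([0], 72)

Evaluation trace:
get @ H1 ⇒ 9
put(72) @ H1 ⇒ s:=72
H0 returns [0]
H1 returns ([0], 72)
H2 returns ([0], 72)
= ([0], 72)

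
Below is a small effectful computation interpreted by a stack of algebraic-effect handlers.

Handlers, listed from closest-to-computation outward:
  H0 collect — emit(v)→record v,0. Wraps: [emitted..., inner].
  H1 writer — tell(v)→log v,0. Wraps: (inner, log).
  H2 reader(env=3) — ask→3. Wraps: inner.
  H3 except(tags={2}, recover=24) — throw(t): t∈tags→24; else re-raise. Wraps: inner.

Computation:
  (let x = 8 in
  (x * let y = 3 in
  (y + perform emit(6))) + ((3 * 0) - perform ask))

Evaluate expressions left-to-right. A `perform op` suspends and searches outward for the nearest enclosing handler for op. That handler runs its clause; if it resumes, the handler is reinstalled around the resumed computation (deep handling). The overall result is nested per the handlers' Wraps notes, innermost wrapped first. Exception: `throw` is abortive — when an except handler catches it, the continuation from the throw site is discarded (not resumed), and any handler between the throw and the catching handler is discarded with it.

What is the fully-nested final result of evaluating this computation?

Evaluation trace:
emit(6) @ H0 ⇒ out+=6
ask @ H2 ⇒ 3
H0 returns [6, 21]
H1 returns ([6, 21], ())
H2 returns ([6, 21], ())
H3 returns ([6, 21], ())
= ([6, 21], ())

Answer: ([6, 21], ())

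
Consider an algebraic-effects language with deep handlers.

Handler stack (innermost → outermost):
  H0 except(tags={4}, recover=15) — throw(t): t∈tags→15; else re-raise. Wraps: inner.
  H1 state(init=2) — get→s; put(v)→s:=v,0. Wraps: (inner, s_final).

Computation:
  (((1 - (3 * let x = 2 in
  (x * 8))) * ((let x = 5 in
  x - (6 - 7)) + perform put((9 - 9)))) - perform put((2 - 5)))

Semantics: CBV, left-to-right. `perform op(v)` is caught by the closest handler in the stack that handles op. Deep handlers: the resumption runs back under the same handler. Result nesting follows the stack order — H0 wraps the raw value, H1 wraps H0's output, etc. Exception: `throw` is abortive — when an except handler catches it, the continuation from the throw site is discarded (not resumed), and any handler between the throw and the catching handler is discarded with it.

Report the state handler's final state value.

Working:
put(0) @ H1 ⇒ s:=0
put(-3) @ H1 ⇒ s:=-3
H0 returns -282
H1 returns (-282, -3)
= (-282, -3)

Answer: -3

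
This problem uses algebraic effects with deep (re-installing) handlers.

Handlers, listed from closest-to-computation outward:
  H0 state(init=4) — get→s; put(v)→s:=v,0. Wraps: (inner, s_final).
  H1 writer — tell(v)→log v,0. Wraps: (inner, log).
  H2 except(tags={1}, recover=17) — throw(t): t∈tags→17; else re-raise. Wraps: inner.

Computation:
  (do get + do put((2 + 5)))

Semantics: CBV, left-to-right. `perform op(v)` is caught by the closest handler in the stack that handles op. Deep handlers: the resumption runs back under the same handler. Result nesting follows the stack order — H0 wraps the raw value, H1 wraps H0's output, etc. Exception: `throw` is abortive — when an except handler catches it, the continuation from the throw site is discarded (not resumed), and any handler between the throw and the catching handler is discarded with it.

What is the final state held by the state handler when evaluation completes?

Answer: 7

Evaluation trace:
get @ H0 ⇒ 4
put(7) @ H0 ⇒ s:=7
H0 returns (4, 7)
H1 returns ((4, 7), ())
H2 returns ((4, 7), ())
= ((4, 7), ())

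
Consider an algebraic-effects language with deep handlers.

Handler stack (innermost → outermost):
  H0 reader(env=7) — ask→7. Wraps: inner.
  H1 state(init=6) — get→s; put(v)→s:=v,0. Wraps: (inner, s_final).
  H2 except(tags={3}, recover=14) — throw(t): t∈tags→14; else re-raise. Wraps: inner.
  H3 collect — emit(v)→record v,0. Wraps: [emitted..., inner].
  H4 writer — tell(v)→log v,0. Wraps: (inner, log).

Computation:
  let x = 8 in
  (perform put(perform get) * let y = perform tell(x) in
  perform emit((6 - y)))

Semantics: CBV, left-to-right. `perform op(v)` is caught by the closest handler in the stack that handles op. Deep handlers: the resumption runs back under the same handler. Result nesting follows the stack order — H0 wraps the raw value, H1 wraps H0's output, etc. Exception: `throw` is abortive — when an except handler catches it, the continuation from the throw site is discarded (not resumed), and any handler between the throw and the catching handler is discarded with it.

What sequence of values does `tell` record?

Answer: (8)

Step-by-step:
get @ H1 ⇒ 6
put(6) @ H1 ⇒ s:=6
tell(8) @ H4 ⇒ log+=8
emit(6) @ H3 ⇒ out+=6
H0 returns 0
H1 returns (0, 6)
H2 returns (0, 6)
H3 returns [6, (0, 6)]
H4 returns ([6, (0, 6)], (8))
= ([6, (0, 6)], (8))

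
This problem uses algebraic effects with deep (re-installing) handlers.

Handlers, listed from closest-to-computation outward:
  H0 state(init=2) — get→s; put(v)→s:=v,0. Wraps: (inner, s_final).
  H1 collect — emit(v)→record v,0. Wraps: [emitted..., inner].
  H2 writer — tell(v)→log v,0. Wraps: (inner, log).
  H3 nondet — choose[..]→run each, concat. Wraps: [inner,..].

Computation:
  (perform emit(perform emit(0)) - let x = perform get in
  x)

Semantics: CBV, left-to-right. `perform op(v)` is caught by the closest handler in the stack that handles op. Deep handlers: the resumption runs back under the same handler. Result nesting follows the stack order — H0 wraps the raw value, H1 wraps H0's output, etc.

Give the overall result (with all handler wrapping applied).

Answer: [([0, 0, (-2, 2)], ())]

Step-by-step:
emit(0) @ H1 ⇒ out+=0
emit(0) @ H1 ⇒ out+=0
get @ H0 ⇒ 2
H0 returns (-2, 2)
H1 returns [0, 0, (-2, 2)]
H2 returns ([0, 0, (-2, 2)], ())
H3 returns [([0, 0, (-2, 2)], ())]
= [([0, 0, (-2, 2)], ())]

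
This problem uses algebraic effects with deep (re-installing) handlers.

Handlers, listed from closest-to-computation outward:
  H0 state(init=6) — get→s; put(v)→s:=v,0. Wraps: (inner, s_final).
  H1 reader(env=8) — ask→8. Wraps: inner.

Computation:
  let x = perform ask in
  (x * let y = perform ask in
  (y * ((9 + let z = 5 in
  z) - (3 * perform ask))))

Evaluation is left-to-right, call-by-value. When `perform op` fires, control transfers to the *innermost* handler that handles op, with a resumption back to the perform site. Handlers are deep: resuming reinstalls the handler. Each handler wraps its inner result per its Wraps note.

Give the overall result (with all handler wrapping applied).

Answer: (-640, 6)

Working:
ask @ H1 ⇒ 8
ask @ H1 ⇒ 8
ask @ H1 ⇒ 8
H0 returns (-640, 6)
H1 returns (-640, 6)
= (-640, 6)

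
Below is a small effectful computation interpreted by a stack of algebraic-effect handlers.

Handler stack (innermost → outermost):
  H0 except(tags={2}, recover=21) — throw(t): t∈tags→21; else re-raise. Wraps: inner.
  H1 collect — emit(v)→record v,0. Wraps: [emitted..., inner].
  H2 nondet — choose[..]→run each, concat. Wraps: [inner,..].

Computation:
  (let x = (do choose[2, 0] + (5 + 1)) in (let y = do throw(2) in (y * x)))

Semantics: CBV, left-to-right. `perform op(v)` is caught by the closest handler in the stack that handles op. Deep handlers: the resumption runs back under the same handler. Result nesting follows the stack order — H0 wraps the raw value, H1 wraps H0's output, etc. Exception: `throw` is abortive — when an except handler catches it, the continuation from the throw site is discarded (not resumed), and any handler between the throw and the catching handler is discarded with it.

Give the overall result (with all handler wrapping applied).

Working:
choose[2, 0] @ H2
  branch[0] choose=2:
    throw(2) @ H0 caught ⇒ 21
    H1 returns [21]
    H2 returns [[21]]
  branch[1] choose=0:
    throw(2) @ H0 caught ⇒ 21
    H1 returns [21]
    H2 returns [[21]]
= [[21], [21]]

Answer: [[21], [21]]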